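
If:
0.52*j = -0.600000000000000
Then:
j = -1.15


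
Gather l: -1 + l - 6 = l - 7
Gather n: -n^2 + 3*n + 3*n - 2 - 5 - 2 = -n^2 + 6*n - 9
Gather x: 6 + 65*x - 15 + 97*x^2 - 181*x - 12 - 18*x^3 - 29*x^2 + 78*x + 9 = -18*x^3 + 68*x^2 - 38*x - 12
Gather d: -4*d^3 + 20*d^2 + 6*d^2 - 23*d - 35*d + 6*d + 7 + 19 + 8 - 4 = -4*d^3 + 26*d^2 - 52*d + 30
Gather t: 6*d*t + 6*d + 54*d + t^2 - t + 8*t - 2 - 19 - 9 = 60*d + t^2 + t*(6*d + 7) - 30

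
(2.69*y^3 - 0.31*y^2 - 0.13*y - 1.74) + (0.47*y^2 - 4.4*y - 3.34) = 2.69*y^3 + 0.16*y^2 - 4.53*y - 5.08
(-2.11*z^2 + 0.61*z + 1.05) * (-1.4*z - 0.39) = 2.954*z^3 - 0.0311*z^2 - 1.7079*z - 0.4095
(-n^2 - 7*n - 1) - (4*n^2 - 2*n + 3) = -5*n^2 - 5*n - 4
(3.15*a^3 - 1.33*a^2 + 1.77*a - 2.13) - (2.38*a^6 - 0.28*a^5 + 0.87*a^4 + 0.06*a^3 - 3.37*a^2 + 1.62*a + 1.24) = -2.38*a^6 + 0.28*a^5 - 0.87*a^4 + 3.09*a^3 + 2.04*a^2 + 0.15*a - 3.37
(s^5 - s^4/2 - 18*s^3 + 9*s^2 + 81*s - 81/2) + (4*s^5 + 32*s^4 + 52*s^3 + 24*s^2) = 5*s^5 + 63*s^4/2 + 34*s^3 + 33*s^2 + 81*s - 81/2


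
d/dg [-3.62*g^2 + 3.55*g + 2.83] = 3.55 - 7.24*g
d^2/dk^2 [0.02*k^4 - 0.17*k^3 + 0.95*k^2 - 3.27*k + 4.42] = 0.24*k^2 - 1.02*k + 1.9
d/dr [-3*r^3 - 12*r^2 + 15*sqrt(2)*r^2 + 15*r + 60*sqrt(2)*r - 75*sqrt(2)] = -9*r^2 - 24*r + 30*sqrt(2)*r + 15 + 60*sqrt(2)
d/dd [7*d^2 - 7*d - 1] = 14*d - 7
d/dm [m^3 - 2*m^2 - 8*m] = 3*m^2 - 4*m - 8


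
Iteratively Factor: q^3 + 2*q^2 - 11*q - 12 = (q + 4)*(q^2 - 2*q - 3) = (q + 1)*(q + 4)*(q - 3)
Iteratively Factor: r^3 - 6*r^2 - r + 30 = (r - 5)*(r^2 - r - 6) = (r - 5)*(r + 2)*(r - 3)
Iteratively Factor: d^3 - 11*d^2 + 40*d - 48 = (d - 3)*(d^2 - 8*d + 16) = (d - 4)*(d - 3)*(d - 4)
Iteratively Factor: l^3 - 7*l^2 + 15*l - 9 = (l - 1)*(l^2 - 6*l + 9) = (l - 3)*(l - 1)*(l - 3)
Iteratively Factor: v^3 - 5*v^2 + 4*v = (v - 1)*(v^2 - 4*v) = (v - 4)*(v - 1)*(v)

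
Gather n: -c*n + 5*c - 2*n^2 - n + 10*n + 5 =5*c - 2*n^2 + n*(9 - c) + 5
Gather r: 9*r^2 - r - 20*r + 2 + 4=9*r^2 - 21*r + 6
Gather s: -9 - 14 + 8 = -15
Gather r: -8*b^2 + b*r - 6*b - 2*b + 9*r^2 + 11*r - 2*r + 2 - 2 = -8*b^2 - 8*b + 9*r^2 + r*(b + 9)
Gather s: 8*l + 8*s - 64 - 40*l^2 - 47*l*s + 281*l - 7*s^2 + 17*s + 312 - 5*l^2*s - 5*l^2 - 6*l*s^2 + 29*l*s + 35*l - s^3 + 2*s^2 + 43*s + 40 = -45*l^2 + 324*l - s^3 + s^2*(-6*l - 5) + s*(-5*l^2 - 18*l + 68) + 288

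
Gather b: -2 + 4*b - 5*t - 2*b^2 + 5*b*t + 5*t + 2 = -2*b^2 + b*(5*t + 4)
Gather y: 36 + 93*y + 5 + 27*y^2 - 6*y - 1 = 27*y^2 + 87*y + 40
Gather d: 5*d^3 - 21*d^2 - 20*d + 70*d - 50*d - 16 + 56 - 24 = 5*d^3 - 21*d^2 + 16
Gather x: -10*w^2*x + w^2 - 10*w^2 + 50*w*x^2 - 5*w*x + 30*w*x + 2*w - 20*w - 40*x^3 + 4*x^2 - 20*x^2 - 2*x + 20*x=-9*w^2 - 18*w - 40*x^3 + x^2*(50*w - 16) + x*(-10*w^2 + 25*w + 18)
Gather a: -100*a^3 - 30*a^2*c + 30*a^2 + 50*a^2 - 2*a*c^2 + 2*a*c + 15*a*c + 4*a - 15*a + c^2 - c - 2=-100*a^3 + a^2*(80 - 30*c) + a*(-2*c^2 + 17*c - 11) + c^2 - c - 2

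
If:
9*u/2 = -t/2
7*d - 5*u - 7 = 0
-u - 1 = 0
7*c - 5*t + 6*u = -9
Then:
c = 6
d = 2/7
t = 9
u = -1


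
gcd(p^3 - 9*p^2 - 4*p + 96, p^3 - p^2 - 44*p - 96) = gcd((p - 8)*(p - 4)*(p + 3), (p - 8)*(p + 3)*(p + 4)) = p^2 - 5*p - 24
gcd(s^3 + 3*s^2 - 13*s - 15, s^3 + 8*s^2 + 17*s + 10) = s^2 + 6*s + 5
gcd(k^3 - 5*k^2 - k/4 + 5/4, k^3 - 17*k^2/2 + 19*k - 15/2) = k^2 - 11*k/2 + 5/2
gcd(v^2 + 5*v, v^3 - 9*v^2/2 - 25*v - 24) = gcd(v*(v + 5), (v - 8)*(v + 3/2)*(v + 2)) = 1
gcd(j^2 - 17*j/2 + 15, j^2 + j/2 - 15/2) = j - 5/2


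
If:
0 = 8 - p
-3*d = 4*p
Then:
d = -32/3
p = 8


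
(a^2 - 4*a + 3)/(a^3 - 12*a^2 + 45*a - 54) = (a - 1)/(a^2 - 9*a + 18)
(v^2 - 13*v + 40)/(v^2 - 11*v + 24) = (v - 5)/(v - 3)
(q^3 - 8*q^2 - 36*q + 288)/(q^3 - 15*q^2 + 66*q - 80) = (q^2 - 36)/(q^2 - 7*q + 10)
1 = 1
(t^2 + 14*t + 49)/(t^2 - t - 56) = (t + 7)/(t - 8)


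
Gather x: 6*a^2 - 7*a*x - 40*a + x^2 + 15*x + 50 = 6*a^2 - 40*a + x^2 + x*(15 - 7*a) + 50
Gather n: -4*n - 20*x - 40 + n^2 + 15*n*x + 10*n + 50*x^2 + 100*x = n^2 + n*(15*x + 6) + 50*x^2 + 80*x - 40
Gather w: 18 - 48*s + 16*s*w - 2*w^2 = 16*s*w - 48*s - 2*w^2 + 18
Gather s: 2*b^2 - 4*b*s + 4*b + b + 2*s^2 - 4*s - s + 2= 2*b^2 + 5*b + 2*s^2 + s*(-4*b - 5) + 2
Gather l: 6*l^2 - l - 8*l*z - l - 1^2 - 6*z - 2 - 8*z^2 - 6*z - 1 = 6*l^2 + l*(-8*z - 2) - 8*z^2 - 12*z - 4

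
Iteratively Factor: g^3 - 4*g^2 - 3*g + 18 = (g + 2)*(g^2 - 6*g + 9) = (g - 3)*(g + 2)*(g - 3)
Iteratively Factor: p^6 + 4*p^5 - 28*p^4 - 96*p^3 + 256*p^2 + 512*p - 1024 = (p - 2)*(p^5 + 6*p^4 - 16*p^3 - 128*p^2 + 512) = (p - 2)^2*(p^4 + 8*p^3 - 128*p - 256) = (p - 2)^2*(p + 4)*(p^3 + 4*p^2 - 16*p - 64) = (p - 2)^2*(p + 4)^2*(p^2 - 16) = (p - 4)*(p - 2)^2*(p + 4)^2*(p + 4)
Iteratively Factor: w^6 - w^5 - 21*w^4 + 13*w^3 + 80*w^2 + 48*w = (w - 4)*(w^5 + 3*w^4 - 9*w^3 - 23*w^2 - 12*w) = (w - 4)*(w + 1)*(w^4 + 2*w^3 - 11*w^2 - 12*w) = (w - 4)*(w - 3)*(w + 1)*(w^3 + 5*w^2 + 4*w) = w*(w - 4)*(w - 3)*(w + 1)*(w^2 + 5*w + 4) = w*(w - 4)*(w - 3)*(w + 1)*(w + 4)*(w + 1)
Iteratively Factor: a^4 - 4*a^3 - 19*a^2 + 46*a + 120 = (a + 3)*(a^3 - 7*a^2 + 2*a + 40) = (a + 2)*(a + 3)*(a^2 - 9*a + 20) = (a - 4)*(a + 2)*(a + 3)*(a - 5)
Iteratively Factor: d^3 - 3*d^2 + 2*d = (d - 1)*(d^2 - 2*d) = d*(d - 1)*(d - 2)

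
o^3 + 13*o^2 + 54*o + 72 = (o + 3)*(o + 4)*(o + 6)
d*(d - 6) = d^2 - 6*d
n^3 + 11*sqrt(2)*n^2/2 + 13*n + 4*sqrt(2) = (n + sqrt(2)/2)*(n + sqrt(2))*(n + 4*sqrt(2))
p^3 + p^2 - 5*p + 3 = (p - 1)^2*(p + 3)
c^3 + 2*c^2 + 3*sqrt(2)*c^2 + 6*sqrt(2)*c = c*(c + 2)*(c + 3*sqrt(2))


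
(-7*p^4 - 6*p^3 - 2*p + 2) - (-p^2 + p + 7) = -7*p^4 - 6*p^3 + p^2 - 3*p - 5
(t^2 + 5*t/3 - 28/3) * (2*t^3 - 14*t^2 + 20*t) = 2*t^5 - 32*t^4/3 - 22*t^3 + 164*t^2 - 560*t/3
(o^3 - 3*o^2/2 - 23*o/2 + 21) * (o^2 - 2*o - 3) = o^5 - 7*o^4/2 - 23*o^3/2 + 97*o^2/2 - 15*o/2 - 63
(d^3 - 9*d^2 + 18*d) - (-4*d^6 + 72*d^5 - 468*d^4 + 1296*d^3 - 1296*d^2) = 4*d^6 - 72*d^5 + 468*d^4 - 1295*d^3 + 1287*d^2 + 18*d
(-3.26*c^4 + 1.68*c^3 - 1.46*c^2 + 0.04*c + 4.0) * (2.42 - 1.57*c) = 5.1182*c^5 - 10.5268*c^4 + 6.3578*c^3 - 3.596*c^2 - 6.1832*c + 9.68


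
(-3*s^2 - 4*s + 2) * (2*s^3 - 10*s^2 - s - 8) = -6*s^5 + 22*s^4 + 47*s^3 + 8*s^2 + 30*s - 16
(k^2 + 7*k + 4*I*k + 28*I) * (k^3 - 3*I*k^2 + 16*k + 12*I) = k^5 + 7*k^4 + I*k^4 + 28*k^3 + 7*I*k^3 + 196*k^2 + 76*I*k^2 - 48*k + 532*I*k - 336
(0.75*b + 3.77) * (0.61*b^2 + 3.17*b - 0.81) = 0.4575*b^3 + 4.6772*b^2 + 11.3434*b - 3.0537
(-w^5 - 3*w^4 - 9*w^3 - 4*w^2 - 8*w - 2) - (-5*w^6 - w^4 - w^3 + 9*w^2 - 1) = 5*w^6 - w^5 - 2*w^4 - 8*w^3 - 13*w^2 - 8*w - 1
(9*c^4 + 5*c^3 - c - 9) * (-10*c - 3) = -90*c^5 - 77*c^4 - 15*c^3 + 10*c^2 + 93*c + 27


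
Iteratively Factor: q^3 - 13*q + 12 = (q - 3)*(q^2 + 3*q - 4) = (q - 3)*(q + 4)*(q - 1)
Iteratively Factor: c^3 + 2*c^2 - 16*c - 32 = (c - 4)*(c^2 + 6*c + 8) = (c - 4)*(c + 4)*(c + 2)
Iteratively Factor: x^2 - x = (x)*(x - 1)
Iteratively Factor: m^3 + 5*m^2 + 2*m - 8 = (m + 2)*(m^2 + 3*m - 4) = (m + 2)*(m + 4)*(m - 1)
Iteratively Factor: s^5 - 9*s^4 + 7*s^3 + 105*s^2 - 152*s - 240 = (s - 5)*(s^4 - 4*s^3 - 13*s^2 + 40*s + 48) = (s - 5)*(s - 4)*(s^3 - 13*s - 12) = (s - 5)*(s - 4)*(s + 1)*(s^2 - s - 12) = (s - 5)*(s - 4)^2*(s + 1)*(s + 3)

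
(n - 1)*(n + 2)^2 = n^3 + 3*n^2 - 4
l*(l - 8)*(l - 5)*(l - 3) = l^4 - 16*l^3 + 79*l^2 - 120*l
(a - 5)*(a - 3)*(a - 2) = a^3 - 10*a^2 + 31*a - 30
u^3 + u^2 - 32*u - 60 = (u - 6)*(u + 2)*(u + 5)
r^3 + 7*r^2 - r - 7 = (r - 1)*(r + 1)*(r + 7)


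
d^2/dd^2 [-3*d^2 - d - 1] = -6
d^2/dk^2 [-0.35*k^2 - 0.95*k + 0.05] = -0.700000000000000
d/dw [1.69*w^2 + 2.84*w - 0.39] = 3.38*w + 2.84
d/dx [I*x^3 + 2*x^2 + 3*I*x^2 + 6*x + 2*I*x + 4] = 3*I*x^2 + x*(4 + 6*I) + 6 + 2*I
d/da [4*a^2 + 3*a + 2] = 8*a + 3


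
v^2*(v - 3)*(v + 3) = v^4 - 9*v^2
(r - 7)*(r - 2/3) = r^2 - 23*r/3 + 14/3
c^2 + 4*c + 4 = (c + 2)^2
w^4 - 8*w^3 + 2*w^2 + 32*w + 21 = (w - 7)*(w - 3)*(w + 1)^2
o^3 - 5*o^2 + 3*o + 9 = (o - 3)^2*(o + 1)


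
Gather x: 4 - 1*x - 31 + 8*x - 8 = 7*x - 35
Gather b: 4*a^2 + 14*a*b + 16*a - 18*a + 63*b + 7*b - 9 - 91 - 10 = 4*a^2 - 2*a + b*(14*a + 70) - 110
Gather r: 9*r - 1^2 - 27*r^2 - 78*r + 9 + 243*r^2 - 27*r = 216*r^2 - 96*r + 8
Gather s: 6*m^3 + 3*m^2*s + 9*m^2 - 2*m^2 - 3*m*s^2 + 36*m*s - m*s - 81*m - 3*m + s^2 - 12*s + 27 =6*m^3 + 7*m^2 - 84*m + s^2*(1 - 3*m) + s*(3*m^2 + 35*m - 12) + 27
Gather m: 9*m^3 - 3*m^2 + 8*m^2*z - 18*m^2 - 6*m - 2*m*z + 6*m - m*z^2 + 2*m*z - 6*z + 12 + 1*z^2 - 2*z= 9*m^3 + m^2*(8*z - 21) - m*z^2 + z^2 - 8*z + 12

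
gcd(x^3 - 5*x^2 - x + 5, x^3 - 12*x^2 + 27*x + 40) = x^2 - 4*x - 5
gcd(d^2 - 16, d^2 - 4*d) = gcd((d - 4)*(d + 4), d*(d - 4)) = d - 4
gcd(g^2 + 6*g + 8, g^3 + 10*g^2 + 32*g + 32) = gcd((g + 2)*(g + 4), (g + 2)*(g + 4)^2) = g^2 + 6*g + 8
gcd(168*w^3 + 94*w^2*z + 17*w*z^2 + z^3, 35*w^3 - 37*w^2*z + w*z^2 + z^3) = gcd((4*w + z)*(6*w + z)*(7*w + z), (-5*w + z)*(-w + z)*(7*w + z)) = 7*w + z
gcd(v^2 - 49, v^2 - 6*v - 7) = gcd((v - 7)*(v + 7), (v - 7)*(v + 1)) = v - 7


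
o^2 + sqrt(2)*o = o*(o + sqrt(2))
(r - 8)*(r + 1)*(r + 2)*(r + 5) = r^4 - 47*r^2 - 126*r - 80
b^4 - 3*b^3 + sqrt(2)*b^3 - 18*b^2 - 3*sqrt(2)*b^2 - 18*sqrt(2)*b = b*(b - 6)*(b + 3)*(b + sqrt(2))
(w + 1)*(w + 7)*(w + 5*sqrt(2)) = w^3 + 5*sqrt(2)*w^2 + 8*w^2 + 7*w + 40*sqrt(2)*w + 35*sqrt(2)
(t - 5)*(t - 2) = t^2 - 7*t + 10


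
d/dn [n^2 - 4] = 2*n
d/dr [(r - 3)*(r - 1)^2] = (r - 1)*(3*r - 7)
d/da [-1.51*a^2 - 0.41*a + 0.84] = -3.02*a - 0.41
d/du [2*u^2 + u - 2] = 4*u + 1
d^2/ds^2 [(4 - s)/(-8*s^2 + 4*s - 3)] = 8*(3*(3 - 2*s)*(8*s^2 - 4*s + 3) + 4*(s - 4)*(4*s - 1)^2)/(8*s^2 - 4*s + 3)^3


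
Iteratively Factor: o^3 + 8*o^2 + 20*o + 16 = (o + 2)*(o^2 + 6*o + 8) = (o + 2)^2*(o + 4)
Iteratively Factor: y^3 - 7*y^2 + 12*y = (y - 4)*(y^2 - 3*y) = y*(y - 4)*(y - 3)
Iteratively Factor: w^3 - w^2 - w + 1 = (w + 1)*(w^2 - 2*w + 1) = (w - 1)*(w + 1)*(w - 1)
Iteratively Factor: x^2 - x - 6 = (x - 3)*(x + 2)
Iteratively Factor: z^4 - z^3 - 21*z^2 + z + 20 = (z - 5)*(z^3 + 4*z^2 - z - 4) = (z - 5)*(z + 4)*(z^2 - 1) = (z - 5)*(z - 1)*(z + 4)*(z + 1)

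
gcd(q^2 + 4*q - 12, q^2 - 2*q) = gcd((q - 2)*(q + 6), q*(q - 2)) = q - 2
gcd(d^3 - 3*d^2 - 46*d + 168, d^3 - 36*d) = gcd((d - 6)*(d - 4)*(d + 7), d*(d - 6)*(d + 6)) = d - 6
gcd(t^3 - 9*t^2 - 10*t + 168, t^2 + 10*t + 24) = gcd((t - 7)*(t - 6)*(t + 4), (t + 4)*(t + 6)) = t + 4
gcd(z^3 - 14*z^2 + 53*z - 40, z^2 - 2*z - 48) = z - 8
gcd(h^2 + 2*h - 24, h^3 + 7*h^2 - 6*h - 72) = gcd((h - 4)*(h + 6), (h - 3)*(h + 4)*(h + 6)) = h + 6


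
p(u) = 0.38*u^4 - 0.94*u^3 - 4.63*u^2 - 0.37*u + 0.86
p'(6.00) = 170.87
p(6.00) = 121.40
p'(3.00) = -12.49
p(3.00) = -36.52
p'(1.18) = -12.73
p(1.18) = -6.83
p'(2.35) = -17.98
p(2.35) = -26.19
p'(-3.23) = -51.10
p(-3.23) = 26.79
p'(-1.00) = 4.55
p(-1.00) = -2.08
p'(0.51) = -5.62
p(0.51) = -0.63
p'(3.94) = 12.34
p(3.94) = -38.39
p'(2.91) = -13.74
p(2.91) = -35.34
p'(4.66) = 49.06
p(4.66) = -17.33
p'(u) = 1.52*u^3 - 2.82*u^2 - 9.26*u - 0.37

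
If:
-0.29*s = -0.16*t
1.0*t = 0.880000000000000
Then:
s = 0.49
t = 0.88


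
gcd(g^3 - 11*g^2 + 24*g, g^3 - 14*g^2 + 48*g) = g^2 - 8*g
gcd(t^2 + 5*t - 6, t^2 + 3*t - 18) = t + 6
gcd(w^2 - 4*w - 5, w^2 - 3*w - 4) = w + 1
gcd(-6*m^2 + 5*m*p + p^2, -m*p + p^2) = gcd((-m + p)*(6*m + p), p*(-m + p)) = -m + p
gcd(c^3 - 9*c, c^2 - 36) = 1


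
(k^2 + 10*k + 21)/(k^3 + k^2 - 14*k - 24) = (k + 7)/(k^2 - 2*k - 8)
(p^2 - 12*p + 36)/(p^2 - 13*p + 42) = (p - 6)/(p - 7)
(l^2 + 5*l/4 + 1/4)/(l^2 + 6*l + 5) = (l + 1/4)/(l + 5)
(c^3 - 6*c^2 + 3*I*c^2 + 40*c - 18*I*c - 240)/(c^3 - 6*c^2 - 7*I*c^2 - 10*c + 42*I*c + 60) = (c + 8*I)/(c - 2*I)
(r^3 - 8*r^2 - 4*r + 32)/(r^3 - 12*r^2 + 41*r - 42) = (r^2 - 6*r - 16)/(r^2 - 10*r + 21)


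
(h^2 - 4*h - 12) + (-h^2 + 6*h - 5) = 2*h - 17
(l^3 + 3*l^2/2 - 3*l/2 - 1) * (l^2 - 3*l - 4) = l^5 - 3*l^4/2 - 10*l^3 - 5*l^2/2 + 9*l + 4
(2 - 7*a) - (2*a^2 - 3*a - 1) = -2*a^2 - 4*a + 3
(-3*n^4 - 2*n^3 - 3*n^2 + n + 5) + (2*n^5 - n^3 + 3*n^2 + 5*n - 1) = 2*n^5 - 3*n^4 - 3*n^3 + 6*n + 4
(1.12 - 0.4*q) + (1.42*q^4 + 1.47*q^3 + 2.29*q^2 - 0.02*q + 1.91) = 1.42*q^4 + 1.47*q^3 + 2.29*q^2 - 0.42*q + 3.03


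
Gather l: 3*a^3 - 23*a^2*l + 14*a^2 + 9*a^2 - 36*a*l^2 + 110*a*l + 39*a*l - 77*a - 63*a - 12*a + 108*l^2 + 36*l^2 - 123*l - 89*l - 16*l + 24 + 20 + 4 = 3*a^3 + 23*a^2 - 152*a + l^2*(144 - 36*a) + l*(-23*a^2 + 149*a - 228) + 48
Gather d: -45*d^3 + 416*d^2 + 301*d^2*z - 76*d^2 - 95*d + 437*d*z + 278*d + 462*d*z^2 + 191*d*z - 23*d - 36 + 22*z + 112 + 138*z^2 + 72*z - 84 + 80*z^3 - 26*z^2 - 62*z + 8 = -45*d^3 + d^2*(301*z + 340) + d*(462*z^2 + 628*z + 160) + 80*z^3 + 112*z^2 + 32*z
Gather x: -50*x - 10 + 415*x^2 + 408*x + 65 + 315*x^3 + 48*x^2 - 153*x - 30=315*x^3 + 463*x^2 + 205*x + 25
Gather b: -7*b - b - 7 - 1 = -8*b - 8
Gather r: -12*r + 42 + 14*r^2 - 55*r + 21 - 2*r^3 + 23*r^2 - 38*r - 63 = -2*r^3 + 37*r^2 - 105*r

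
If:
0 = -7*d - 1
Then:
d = -1/7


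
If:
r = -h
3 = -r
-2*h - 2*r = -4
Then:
No Solution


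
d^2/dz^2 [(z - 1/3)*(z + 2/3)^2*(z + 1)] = 12*z^2 + 12*z + 2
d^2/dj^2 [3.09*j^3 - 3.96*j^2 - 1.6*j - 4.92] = 18.54*j - 7.92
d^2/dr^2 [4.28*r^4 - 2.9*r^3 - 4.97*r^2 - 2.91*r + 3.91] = 51.36*r^2 - 17.4*r - 9.94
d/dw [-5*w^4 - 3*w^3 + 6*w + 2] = -20*w^3 - 9*w^2 + 6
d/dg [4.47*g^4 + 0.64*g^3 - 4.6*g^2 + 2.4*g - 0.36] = 17.88*g^3 + 1.92*g^2 - 9.2*g + 2.4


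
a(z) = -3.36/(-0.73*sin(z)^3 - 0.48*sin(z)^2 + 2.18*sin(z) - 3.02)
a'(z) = -3.36*(2.19*sin(z)^2*cos(z) + 0.96*sin(z)*cos(z) - 2.18*cos(z))/(-0.73*sin(z)^3 - 0.48*sin(z)^2 + 2.18*sin(z) - 3.02)^2 = (-7.3584*sin(z)^2 - 3.2256*sin(z) + 7.3248)*cos(z)/(0.73*sin(z)^3 + 0.48*sin(z)^2 - 2.18*sin(z) + 3.02)^2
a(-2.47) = 0.77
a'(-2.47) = -0.26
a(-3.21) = 1.17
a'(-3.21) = -0.85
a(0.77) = 1.70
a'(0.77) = 0.28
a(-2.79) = 0.88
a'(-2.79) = -0.49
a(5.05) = 0.69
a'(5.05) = 0.05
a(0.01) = 1.12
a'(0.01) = 0.81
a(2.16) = 1.72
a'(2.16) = 0.06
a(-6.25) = 1.14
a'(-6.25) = 0.83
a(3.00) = 1.23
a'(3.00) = -0.90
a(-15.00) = 0.76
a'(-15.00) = -0.24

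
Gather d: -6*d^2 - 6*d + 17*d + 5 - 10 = -6*d^2 + 11*d - 5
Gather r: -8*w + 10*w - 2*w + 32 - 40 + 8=0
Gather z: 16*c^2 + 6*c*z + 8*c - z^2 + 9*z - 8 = 16*c^2 + 8*c - z^2 + z*(6*c + 9) - 8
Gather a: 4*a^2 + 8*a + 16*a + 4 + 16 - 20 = 4*a^2 + 24*a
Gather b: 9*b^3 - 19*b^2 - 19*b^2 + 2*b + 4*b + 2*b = 9*b^3 - 38*b^2 + 8*b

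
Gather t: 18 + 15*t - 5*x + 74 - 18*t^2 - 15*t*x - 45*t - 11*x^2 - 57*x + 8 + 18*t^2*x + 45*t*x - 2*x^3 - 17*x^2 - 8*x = t^2*(18*x - 18) + t*(30*x - 30) - 2*x^3 - 28*x^2 - 70*x + 100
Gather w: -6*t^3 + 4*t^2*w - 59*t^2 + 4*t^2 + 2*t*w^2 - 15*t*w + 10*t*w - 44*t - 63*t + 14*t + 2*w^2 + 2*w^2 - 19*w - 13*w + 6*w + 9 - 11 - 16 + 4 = -6*t^3 - 55*t^2 - 93*t + w^2*(2*t + 4) + w*(4*t^2 - 5*t - 26) - 14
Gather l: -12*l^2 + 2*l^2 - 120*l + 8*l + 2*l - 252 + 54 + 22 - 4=-10*l^2 - 110*l - 180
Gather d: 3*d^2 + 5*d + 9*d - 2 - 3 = 3*d^2 + 14*d - 5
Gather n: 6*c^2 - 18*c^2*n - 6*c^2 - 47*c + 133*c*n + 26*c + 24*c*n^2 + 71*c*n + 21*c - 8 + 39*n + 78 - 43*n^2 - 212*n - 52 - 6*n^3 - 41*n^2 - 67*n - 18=-6*n^3 + n^2*(24*c - 84) + n*(-18*c^2 + 204*c - 240)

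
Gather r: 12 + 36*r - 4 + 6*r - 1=42*r + 7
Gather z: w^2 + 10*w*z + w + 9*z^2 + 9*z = w^2 + w + 9*z^2 + z*(10*w + 9)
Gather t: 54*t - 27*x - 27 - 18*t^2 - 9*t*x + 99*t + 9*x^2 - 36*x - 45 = -18*t^2 + t*(153 - 9*x) + 9*x^2 - 63*x - 72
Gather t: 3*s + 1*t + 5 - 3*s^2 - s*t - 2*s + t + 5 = -3*s^2 + s + t*(2 - s) + 10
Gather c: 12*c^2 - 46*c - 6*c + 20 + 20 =12*c^2 - 52*c + 40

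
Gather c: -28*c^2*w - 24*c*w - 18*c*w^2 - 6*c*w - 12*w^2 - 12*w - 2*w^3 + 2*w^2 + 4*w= -28*c^2*w + c*(-18*w^2 - 30*w) - 2*w^3 - 10*w^2 - 8*w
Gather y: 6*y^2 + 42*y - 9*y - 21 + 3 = 6*y^2 + 33*y - 18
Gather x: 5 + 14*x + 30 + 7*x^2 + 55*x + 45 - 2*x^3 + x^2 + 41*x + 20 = -2*x^3 + 8*x^2 + 110*x + 100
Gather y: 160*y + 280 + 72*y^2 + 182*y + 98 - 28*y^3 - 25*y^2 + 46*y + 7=-28*y^3 + 47*y^2 + 388*y + 385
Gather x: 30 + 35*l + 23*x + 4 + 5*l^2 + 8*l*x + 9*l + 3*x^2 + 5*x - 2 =5*l^2 + 44*l + 3*x^2 + x*(8*l + 28) + 32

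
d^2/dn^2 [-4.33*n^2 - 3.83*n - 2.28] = -8.66000000000000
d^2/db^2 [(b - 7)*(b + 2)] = 2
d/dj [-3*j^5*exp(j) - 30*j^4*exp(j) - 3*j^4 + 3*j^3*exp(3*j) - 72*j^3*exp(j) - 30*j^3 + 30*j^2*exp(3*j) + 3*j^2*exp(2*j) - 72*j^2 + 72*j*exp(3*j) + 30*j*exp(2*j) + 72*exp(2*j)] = -3*j^5*exp(j) - 45*j^4*exp(j) + 9*j^3*exp(3*j) - 192*j^3*exp(j) - 12*j^3 + 99*j^2*exp(3*j) + 6*j^2*exp(2*j) - 216*j^2*exp(j) - 90*j^2 + 276*j*exp(3*j) + 66*j*exp(2*j) - 144*j + 72*exp(3*j) + 174*exp(2*j)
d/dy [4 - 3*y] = -3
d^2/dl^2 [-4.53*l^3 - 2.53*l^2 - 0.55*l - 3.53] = -27.18*l - 5.06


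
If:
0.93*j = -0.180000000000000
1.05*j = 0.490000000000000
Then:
No Solution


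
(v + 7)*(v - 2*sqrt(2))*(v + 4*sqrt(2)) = v^3 + 2*sqrt(2)*v^2 + 7*v^2 - 16*v + 14*sqrt(2)*v - 112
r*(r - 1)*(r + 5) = r^3 + 4*r^2 - 5*r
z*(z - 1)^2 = z^3 - 2*z^2 + z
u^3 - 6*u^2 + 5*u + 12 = (u - 4)*(u - 3)*(u + 1)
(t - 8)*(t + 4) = t^2 - 4*t - 32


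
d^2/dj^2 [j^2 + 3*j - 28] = 2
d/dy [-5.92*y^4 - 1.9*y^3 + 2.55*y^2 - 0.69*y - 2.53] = -23.68*y^3 - 5.7*y^2 + 5.1*y - 0.69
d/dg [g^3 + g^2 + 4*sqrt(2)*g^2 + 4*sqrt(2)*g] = 3*g^2 + 2*g + 8*sqrt(2)*g + 4*sqrt(2)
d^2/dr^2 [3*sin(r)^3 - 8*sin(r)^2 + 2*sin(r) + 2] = -27*sin(r)^3 + 32*sin(r)^2 + 16*sin(r) - 16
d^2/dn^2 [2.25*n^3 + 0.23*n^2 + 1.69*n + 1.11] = 13.5*n + 0.46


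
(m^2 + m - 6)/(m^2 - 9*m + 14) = (m + 3)/(m - 7)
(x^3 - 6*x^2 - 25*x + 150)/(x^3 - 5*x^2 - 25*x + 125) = (x - 6)/(x - 5)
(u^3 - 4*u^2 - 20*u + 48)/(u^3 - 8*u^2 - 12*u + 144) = (u - 2)/(u - 6)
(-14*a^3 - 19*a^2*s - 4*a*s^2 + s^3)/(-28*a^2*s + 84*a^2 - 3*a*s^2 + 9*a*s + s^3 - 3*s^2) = (2*a^2 + 3*a*s + s^2)/(4*a*s - 12*a + s^2 - 3*s)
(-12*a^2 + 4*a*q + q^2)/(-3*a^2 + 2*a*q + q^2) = (-12*a^2 + 4*a*q + q^2)/(-3*a^2 + 2*a*q + q^2)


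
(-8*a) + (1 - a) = 1 - 9*a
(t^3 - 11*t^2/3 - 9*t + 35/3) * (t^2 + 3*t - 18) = t^5 - 2*t^4/3 - 38*t^3 + 152*t^2/3 + 197*t - 210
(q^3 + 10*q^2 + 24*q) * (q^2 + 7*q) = q^5 + 17*q^4 + 94*q^3 + 168*q^2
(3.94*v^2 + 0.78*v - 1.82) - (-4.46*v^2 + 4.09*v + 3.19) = 8.4*v^2 - 3.31*v - 5.01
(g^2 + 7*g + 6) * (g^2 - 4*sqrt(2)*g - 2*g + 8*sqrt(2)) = g^4 - 4*sqrt(2)*g^3 + 5*g^3 - 20*sqrt(2)*g^2 - 8*g^2 - 12*g + 32*sqrt(2)*g + 48*sqrt(2)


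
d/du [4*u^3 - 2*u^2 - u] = 12*u^2 - 4*u - 1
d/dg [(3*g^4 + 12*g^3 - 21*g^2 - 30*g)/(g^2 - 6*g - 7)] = 6*(g^3 - 9*g^2 - 21*g + 35)/(g^2 - 14*g + 49)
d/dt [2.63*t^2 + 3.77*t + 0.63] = 5.26*t + 3.77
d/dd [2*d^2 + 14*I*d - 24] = 4*d + 14*I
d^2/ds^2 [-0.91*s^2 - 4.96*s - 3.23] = -1.82000000000000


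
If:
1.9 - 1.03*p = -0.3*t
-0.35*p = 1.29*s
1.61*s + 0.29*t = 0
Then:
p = 3.29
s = -0.89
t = 4.95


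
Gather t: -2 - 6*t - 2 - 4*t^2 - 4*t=-4*t^2 - 10*t - 4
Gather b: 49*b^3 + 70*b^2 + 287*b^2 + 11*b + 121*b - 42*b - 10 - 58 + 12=49*b^3 + 357*b^2 + 90*b - 56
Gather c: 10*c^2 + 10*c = 10*c^2 + 10*c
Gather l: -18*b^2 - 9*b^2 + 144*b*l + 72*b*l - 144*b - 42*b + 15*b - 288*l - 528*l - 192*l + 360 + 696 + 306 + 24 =-27*b^2 - 171*b + l*(216*b - 1008) + 1386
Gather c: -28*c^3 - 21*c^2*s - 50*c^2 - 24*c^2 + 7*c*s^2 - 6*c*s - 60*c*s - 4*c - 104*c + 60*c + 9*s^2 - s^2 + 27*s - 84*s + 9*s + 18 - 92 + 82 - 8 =-28*c^3 + c^2*(-21*s - 74) + c*(7*s^2 - 66*s - 48) + 8*s^2 - 48*s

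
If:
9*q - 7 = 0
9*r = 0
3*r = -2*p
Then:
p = 0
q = 7/9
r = 0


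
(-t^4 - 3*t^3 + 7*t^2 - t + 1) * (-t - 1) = t^5 + 4*t^4 - 4*t^3 - 6*t^2 - 1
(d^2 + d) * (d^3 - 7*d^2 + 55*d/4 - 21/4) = d^5 - 6*d^4 + 27*d^3/4 + 17*d^2/2 - 21*d/4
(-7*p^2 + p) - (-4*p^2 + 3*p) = -3*p^2 - 2*p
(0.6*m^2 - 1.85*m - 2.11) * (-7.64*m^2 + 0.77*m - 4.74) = -4.584*m^4 + 14.596*m^3 + 11.8519*m^2 + 7.1443*m + 10.0014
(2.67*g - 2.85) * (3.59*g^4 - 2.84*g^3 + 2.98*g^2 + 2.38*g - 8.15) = 9.5853*g^5 - 17.8143*g^4 + 16.0506*g^3 - 2.1384*g^2 - 28.5435*g + 23.2275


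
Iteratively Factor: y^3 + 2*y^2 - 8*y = (y - 2)*(y^2 + 4*y) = y*(y - 2)*(y + 4)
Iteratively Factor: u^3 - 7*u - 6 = (u + 1)*(u^2 - u - 6) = (u - 3)*(u + 1)*(u + 2)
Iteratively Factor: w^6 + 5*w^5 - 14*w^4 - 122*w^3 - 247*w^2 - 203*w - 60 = (w + 1)*(w^5 + 4*w^4 - 18*w^3 - 104*w^2 - 143*w - 60) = (w + 1)^2*(w^4 + 3*w^3 - 21*w^2 - 83*w - 60) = (w + 1)^3*(w^3 + 2*w^2 - 23*w - 60) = (w - 5)*(w + 1)^3*(w^2 + 7*w + 12) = (w - 5)*(w + 1)^3*(w + 4)*(w + 3)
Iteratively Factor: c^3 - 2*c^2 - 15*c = (c)*(c^2 - 2*c - 15) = c*(c - 5)*(c + 3)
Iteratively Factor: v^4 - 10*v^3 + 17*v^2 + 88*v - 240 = (v + 3)*(v^3 - 13*v^2 + 56*v - 80) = (v - 4)*(v + 3)*(v^2 - 9*v + 20) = (v - 4)^2*(v + 3)*(v - 5)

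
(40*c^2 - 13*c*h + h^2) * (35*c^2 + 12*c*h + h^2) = 1400*c^4 + 25*c^3*h - 81*c^2*h^2 - c*h^3 + h^4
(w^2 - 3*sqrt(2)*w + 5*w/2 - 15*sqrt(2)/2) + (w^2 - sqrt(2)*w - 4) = 2*w^2 - 4*sqrt(2)*w + 5*w/2 - 15*sqrt(2)/2 - 4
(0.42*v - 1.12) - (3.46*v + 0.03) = -3.04*v - 1.15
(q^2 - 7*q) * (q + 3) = q^3 - 4*q^2 - 21*q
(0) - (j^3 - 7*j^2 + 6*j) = -j^3 + 7*j^2 - 6*j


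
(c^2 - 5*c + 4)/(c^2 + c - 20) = (c - 1)/(c + 5)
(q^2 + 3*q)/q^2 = (q + 3)/q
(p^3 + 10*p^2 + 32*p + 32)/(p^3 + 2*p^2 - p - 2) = (p^2 + 8*p + 16)/(p^2 - 1)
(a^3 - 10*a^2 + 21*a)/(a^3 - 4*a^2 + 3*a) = (a - 7)/(a - 1)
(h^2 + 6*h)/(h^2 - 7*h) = (h + 6)/(h - 7)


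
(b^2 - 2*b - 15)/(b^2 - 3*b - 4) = (-b^2 + 2*b + 15)/(-b^2 + 3*b + 4)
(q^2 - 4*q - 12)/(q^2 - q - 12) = (-q^2 + 4*q + 12)/(-q^2 + q + 12)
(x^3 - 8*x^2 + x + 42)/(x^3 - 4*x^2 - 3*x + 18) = (x - 7)/(x - 3)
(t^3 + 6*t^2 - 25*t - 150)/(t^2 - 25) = t + 6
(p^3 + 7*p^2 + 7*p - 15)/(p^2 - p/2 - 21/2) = 2*(p^2 + 4*p - 5)/(2*p - 7)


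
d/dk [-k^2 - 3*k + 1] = -2*k - 3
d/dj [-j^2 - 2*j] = -2*j - 2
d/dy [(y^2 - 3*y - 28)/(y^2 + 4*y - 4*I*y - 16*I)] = (7 - 4*I)/(y^2 - 8*I*y - 16)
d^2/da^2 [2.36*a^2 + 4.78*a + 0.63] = 4.72000000000000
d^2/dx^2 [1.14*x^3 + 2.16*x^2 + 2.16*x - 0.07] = 6.84*x + 4.32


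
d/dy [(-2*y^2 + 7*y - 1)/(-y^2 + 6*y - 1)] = (-5*y^2 + 2*y - 1)/(y^4 - 12*y^3 + 38*y^2 - 12*y + 1)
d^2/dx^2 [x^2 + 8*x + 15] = 2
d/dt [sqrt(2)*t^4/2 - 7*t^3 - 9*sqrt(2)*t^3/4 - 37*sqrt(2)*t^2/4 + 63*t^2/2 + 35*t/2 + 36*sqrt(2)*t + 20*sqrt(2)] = 2*sqrt(2)*t^3 - 21*t^2 - 27*sqrt(2)*t^2/4 - 37*sqrt(2)*t/2 + 63*t + 35/2 + 36*sqrt(2)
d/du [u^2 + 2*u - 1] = 2*u + 2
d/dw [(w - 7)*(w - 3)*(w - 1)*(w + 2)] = 4*w^3 - 27*w^2 + 18*w + 41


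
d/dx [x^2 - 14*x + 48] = 2*x - 14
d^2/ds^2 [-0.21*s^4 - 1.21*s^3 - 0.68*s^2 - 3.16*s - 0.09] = -2.52*s^2 - 7.26*s - 1.36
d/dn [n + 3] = 1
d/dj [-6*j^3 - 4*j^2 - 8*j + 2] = -18*j^2 - 8*j - 8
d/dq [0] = 0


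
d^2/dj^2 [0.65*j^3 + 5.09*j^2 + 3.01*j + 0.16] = 3.9*j + 10.18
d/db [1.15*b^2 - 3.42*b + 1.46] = 2.3*b - 3.42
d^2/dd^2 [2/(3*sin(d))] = 2*(cos(d)^2 + 1)/(3*sin(d)^3)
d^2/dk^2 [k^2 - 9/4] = 2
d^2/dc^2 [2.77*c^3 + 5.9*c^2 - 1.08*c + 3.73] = 16.62*c + 11.8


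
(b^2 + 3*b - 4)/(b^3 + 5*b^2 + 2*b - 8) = 1/(b + 2)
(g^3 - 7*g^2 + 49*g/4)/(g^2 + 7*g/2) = (4*g^2 - 28*g + 49)/(2*(2*g + 7))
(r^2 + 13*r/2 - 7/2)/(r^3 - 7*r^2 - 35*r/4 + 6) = 2*(r + 7)/(2*r^2 - 13*r - 24)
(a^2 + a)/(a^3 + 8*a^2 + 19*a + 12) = a/(a^2 + 7*a + 12)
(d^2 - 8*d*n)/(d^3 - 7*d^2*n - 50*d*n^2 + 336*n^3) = d/(d^2 + d*n - 42*n^2)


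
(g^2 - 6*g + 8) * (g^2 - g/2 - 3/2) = g^4 - 13*g^3/2 + 19*g^2/2 + 5*g - 12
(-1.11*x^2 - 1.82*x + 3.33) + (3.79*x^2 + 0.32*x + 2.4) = 2.68*x^2 - 1.5*x + 5.73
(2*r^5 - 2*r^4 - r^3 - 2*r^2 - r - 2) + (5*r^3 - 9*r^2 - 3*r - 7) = 2*r^5 - 2*r^4 + 4*r^3 - 11*r^2 - 4*r - 9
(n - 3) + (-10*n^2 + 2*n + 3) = -10*n^2 + 3*n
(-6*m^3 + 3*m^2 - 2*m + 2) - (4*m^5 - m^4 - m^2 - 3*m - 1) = -4*m^5 + m^4 - 6*m^3 + 4*m^2 + m + 3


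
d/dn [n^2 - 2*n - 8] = 2*n - 2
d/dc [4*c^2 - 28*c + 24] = 8*c - 28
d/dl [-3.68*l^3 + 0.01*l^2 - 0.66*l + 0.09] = -11.04*l^2 + 0.02*l - 0.66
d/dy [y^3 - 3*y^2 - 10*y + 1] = 3*y^2 - 6*y - 10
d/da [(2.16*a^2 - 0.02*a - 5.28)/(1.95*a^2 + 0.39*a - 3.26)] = (0.8814*a^2 + 6.5088*a + 2.1244)/(3.8025*a^4 + 1.521*a^3 - 12.5619*a^2 - 2.5428*a + 10.6276)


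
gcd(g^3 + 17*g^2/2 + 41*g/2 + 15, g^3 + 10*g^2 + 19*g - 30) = g + 5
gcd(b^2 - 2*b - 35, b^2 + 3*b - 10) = b + 5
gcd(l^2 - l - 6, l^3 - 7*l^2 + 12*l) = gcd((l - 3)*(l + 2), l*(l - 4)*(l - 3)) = l - 3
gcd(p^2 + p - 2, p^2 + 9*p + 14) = p + 2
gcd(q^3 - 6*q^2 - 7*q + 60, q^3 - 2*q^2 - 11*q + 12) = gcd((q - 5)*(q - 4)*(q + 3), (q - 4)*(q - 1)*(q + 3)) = q^2 - q - 12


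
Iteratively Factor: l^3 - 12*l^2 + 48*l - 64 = (l - 4)*(l^2 - 8*l + 16) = (l - 4)^2*(l - 4)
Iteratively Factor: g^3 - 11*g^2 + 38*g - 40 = (g - 2)*(g^2 - 9*g + 20) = (g - 4)*(g - 2)*(g - 5)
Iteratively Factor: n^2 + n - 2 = (n - 1)*(n + 2)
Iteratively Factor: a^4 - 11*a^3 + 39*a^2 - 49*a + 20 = (a - 1)*(a^3 - 10*a^2 + 29*a - 20) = (a - 4)*(a - 1)*(a^2 - 6*a + 5) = (a - 5)*(a - 4)*(a - 1)*(a - 1)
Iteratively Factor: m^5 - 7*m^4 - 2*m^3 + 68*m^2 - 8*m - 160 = (m - 5)*(m^4 - 2*m^3 - 12*m^2 + 8*m + 32) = (m - 5)*(m - 2)*(m^3 - 12*m - 16) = (m - 5)*(m - 2)*(m + 2)*(m^2 - 2*m - 8) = (m - 5)*(m - 2)*(m + 2)^2*(m - 4)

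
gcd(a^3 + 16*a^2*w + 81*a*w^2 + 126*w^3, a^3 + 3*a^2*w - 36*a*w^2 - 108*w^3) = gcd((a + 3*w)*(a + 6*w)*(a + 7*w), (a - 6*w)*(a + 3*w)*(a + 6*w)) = a^2 + 9*a*w + 18*w^2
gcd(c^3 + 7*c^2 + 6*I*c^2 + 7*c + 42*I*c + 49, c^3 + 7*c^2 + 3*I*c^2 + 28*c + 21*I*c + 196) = c^2 + c*(7 + 7*I) + 49*I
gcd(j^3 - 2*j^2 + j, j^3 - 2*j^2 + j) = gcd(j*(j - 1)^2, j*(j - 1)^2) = j^3 - 2*j^2 + j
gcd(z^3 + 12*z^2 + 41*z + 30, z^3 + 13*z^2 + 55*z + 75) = z + 5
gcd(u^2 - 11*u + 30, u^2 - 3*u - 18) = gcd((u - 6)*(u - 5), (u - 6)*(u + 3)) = u - 6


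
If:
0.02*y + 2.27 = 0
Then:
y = -113.50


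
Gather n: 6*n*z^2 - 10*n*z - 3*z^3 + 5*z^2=n*(6*z^2 - 10*z) - 3*z^3 + 5*z^2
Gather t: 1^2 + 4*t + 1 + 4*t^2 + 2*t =4*t^2 + 6*t + 2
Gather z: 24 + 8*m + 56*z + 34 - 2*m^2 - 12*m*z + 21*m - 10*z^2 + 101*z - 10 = -2*m^2 + 29*m - 10*z^2 + z*(157 - 12*m) + 48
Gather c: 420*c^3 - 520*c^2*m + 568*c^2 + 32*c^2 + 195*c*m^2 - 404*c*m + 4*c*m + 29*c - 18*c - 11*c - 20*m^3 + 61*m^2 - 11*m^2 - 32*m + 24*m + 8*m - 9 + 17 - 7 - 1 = 420*c^3 + c^2*(600 - 520*m) + c*(195*m^2 - 400*m) - 20*m^3 + 50*m^2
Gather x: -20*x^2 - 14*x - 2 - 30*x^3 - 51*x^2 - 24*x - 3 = -30*x^3 - 71*x^2 - 38*x - 5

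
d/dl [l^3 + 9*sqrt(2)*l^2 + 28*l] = 3*l^2 + 18*sqrt(2)*l + 28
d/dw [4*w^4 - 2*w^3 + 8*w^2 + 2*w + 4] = 16*w^3 - 6*w^2 + 16*w + 2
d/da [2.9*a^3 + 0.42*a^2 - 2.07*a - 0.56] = 8.7*a^2 + 0.84*a - 2.07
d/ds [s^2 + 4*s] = 2*s + 4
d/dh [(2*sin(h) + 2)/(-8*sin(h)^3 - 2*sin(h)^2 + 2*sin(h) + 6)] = (8*sin(h)^3 + 13*sin(h)^2 + 2*sin(h) + 2)*cos(h)/(4*sin(h)^3 + sin(h)^2 - sin(h) - 3)^2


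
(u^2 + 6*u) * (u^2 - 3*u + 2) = u^4 + 3*u^3 - 16*u^2 + 12*u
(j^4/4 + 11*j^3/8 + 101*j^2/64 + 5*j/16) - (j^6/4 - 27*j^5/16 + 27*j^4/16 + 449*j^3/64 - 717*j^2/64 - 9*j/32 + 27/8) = -j^6/4 + 27*j^5/16 - 23*j^4/16 - 361*j^3/64 + 409*j^2/32 + 19*j/32 - 27/8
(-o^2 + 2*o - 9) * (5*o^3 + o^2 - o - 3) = -5*o^5 + 9*o^4 - 42*o^3 - 8*o^2 + 3*o + 27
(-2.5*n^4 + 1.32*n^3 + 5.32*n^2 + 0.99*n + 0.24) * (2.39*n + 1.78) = -5.975*n^5 - 1.2952*n^4 + 15.0644*n^3 + 11.8357*n^2 + 2.3358*n + 0.4272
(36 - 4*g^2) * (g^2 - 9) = -4*g^4 + 72*g^2 - 324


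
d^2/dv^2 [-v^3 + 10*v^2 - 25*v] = 20 - 6*v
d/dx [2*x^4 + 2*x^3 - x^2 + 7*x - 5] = 8*x^3 + 6*x^2 - 2*x + 7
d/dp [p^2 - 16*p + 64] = 2*p - 16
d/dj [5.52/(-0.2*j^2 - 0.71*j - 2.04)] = (2.208*j + 3.9192)/(0.2*j^2 + 0.71*j + 2.04)^2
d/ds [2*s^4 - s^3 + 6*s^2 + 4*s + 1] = 8*s^3 - 3*s^2 + 12*s + 4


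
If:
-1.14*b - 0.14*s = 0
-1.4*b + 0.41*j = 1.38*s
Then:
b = -0.12280701754386*s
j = 2.94651262302097*s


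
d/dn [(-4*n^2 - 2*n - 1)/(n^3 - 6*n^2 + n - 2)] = (4*n^4 + 4*n^3 - 13*n^2 + 4*n + 5)/(n^6 - 12*n^5 + 38*n^4 - 16*n^3 + 25*n^2 - 4*n + 4)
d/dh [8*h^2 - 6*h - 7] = 16*h - 6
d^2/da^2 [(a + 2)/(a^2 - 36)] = 2*(4*a^2*(a + 2) - (3*a + 2)*(a^2 - 36))/(a^2 - 36)^3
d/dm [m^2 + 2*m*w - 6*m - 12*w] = 2*m + 2*w - 6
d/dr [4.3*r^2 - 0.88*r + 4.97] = 8.6*r - 0.88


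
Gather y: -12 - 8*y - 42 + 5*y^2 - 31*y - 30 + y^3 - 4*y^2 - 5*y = y^3 + y^2 - 44*y - 84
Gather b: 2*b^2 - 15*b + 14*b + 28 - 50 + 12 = 2*b^2 - b - 10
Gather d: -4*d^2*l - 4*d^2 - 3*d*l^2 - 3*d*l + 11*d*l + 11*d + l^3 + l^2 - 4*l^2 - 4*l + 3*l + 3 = d^2*(-4*l - 4) + d*(-3*l^2 + 8*l + 11) + l^3 - 3*l^2 - l + 3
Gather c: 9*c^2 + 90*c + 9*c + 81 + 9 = 9*c^2 + 99*c + 90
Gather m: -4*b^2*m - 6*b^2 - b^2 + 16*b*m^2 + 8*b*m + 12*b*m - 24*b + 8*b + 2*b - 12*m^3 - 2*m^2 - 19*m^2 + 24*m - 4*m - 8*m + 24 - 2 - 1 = -7*b^2 - 14*b - 12*m^3 + m^2*(16*b - 21) + m*(-4*b^2 + 20*b + 12) + 21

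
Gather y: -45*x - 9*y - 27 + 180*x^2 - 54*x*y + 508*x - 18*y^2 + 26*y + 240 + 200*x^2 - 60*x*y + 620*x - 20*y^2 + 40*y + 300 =380*x^2 + 1083*x - 38*y^2 + y*(57 - 114*x) + 513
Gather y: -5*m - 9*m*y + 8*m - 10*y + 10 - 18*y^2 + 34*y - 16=3*m - 18*y^2 + y*(24 - 9*m) - 6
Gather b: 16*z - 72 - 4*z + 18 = 12*z - 54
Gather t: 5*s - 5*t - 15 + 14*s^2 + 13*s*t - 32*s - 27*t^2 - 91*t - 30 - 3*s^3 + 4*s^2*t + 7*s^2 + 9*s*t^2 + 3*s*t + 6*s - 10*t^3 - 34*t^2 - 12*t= -3*s^3 + 21*s^2 - 21*s - 10*t^3 + t^2*(9*s - 61) + t*(4*s^2 + 16*s - 108) - 45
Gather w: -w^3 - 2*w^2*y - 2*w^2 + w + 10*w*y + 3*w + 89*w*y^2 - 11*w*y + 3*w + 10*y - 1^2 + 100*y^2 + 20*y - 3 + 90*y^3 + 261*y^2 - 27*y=-w^3 + w^2*(-2*y - 2) + w*(89*y^2 - y + 7) + 90*y^3 + 361*y^2 + 3*y - 4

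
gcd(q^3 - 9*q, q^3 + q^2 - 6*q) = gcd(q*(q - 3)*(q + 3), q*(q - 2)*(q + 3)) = q^2 + 3*q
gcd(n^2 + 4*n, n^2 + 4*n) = n^2 + 4*n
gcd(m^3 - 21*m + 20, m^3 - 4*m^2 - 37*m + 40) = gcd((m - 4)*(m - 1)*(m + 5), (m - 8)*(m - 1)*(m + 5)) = m^2 + 4*m - 5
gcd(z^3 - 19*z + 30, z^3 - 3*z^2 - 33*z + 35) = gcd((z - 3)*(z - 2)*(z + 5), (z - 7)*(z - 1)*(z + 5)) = z + 5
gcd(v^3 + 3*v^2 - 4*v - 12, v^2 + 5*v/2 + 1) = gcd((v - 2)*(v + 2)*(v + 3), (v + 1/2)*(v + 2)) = v + 2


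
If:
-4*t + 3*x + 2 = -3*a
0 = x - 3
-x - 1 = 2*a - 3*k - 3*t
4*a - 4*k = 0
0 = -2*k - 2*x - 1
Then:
No Solution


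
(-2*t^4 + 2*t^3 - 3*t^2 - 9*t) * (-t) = 2*t^5 - 2*t^4 + 3*t^3 + 9*t^2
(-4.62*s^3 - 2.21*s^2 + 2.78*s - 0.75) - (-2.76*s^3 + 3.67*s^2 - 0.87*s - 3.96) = -1.86*s^3 - 5.88*s^2 + 3.65*s + 3.21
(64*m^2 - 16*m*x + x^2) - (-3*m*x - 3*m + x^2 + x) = 64*m^2 - 13*m*x + 3*m - x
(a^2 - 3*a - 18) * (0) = 0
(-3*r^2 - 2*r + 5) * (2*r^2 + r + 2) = -6*r^4 - 7*r^3 + 2*r^2 + r + 10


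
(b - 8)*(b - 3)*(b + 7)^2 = b^4 + 3*b^3 - 81*b^2 - 203*b + 1176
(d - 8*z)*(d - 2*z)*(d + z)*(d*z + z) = d^4*z - 9*d^3*z^2 + d^3*z + 6*d^2*z^3 - 9*d^2*z^2 + 16*d*z^4 + 6*d*z^3 + 16*z^4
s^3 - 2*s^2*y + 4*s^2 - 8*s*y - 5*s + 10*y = (s - 1)*(s + 5)*(s - 2*y)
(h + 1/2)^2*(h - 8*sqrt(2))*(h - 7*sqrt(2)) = h^4 - 15*sqrt(2)*h^3 + h^3 - 15*sqrt(2)*h^2 + 449*h^2/4 - 15*sqrt(2)*h/4 + 112*h + 28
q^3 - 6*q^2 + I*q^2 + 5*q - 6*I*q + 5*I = (q - 5)*(q - 1)*(q + I)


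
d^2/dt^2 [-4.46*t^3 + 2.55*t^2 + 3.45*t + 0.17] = 5.1 - 26.76*t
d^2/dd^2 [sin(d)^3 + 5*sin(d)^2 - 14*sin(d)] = -9*sin(d)^3 - 20*sin(d)^2 + 20*sin(d) + 10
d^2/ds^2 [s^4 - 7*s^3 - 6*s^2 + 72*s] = 12*s^2 - 42*s - 12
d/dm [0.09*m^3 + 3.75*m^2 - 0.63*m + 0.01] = 0.27*m^2 + 7.5*m - 0.63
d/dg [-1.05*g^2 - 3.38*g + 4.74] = -2.1*g - 3.38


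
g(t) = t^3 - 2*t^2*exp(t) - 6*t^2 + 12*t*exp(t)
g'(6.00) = -4805.15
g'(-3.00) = 61.51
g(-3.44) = -113.79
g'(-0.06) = 11.57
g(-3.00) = -83.69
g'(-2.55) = 48.44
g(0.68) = 11.82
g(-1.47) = -21.19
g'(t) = -2*t^2*exp(t) + 3*t^2 + 8*t*exp(t) - 12*t + 12*exp(t)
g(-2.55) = -59.00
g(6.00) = 0.00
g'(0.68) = 25.83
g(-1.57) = -23.60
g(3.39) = 494.97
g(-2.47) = -55.21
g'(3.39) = 472.48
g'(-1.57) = 25.09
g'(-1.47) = 23.18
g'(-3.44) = 75.52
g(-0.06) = -0.71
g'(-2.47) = 46.25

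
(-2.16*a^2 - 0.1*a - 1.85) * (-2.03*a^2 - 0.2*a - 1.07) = 4.3848*a^4 + 0.635*a^3 + 6.0867*a^2 + 0.477*a + 1.9795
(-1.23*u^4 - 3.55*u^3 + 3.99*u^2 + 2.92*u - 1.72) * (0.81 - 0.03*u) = 0.0369*u^5 - 0.8898*u^4 - 2.9952*u^3 + 3.1443*u^2 + 2.4168*u - 1.3932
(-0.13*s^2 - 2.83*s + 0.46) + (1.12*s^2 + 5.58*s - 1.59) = 0.99*s^2 + 2.75*s - 1.13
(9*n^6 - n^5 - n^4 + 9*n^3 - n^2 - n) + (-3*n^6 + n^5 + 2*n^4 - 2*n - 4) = 6*n^6 + n^4 + 9*n^3 - n^2 - 3*n - 4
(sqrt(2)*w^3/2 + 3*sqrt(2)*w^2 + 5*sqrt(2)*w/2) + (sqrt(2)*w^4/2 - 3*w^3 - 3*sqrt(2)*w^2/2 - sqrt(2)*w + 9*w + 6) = sqrt(2)*w^4/2 - 3*w^3 + sqrt(2)*w^3/2 + 3*sqrt(2)*w^2/2 + 3*sqrt(2)*w/2 + 9*w + 6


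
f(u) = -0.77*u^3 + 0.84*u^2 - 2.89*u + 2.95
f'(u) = -2.31*u^2 + 1.68*u - 2.89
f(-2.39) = 25.17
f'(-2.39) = -20.10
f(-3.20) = 46.03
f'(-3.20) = -31.92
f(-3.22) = 46.67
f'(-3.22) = -32.25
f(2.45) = -10.41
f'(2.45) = -12.64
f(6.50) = -191.81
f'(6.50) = -89.57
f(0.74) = 0.96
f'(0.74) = -2.91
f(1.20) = -0.64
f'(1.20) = -4.20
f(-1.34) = 10.18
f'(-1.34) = -9.29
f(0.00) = 2.95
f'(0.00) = -2.89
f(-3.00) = 39.97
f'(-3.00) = -28.72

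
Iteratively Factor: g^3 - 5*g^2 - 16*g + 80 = (g + 4)*(g^2 - 9*g + 20) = (g - 4)*(g + 4)*(g - 5)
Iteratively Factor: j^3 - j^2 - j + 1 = (j - 1)*(j^2 - 1) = (j - 1)^2*(j + 1)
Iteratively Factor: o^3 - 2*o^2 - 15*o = (o - 5)*(o^2 + 3*o) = o*(o - 5)*(o + 3)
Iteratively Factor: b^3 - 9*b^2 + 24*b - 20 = (b - 5)*(b^2 - 4*b + 4) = (b - 5)*(b - 2)*(b - 2)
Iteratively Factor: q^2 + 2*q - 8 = (q + 4)*(q - 2)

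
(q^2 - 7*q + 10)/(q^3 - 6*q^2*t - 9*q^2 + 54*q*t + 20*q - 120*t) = (q - 2)/(q^2 - 6*q*t - 4*q + 24*t)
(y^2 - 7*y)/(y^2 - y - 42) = y/(y + 6)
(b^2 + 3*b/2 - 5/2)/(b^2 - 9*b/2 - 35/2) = (b - 1)/(b - 7)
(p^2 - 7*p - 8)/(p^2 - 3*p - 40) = (p + 1)/(p + 5)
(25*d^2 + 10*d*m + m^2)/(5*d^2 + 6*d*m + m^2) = (5*d + m)/(d + m)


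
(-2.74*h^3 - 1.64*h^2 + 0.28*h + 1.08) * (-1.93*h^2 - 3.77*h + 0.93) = 5.2882*h^5 + 13.495*h^4 + 3.0942*h^3 - 4.6652*h^2 - 3.8112*h + 1.0044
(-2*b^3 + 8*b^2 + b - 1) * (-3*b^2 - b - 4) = 6*b^5 - 22*b^4 - 3*b^3 - 30*b^2 - 3*b + 4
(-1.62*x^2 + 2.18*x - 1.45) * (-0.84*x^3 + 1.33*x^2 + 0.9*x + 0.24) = 1.3608*x^5 - 3.9858*x^4 + 2.6594*x^3 - 0.3553*x^2 - 0.7818*x - 0.348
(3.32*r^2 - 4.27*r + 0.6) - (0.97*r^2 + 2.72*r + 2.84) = 2.35*r^2 - 6.99*r - 2.24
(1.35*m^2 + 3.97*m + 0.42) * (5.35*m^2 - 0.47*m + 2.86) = 7.2225*m^4 + 20.605*m^3 + 4.2421*m^2 + 11.1568*m + 1.2012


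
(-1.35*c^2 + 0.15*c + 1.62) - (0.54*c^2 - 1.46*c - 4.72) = -1.89*c^2 + 1.61*c + 6.34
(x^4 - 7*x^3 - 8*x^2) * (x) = x^5 - 7*x^4 - 8*x^3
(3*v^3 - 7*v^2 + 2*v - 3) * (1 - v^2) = -3*v^5 + 7*v^4 + v^3 - 4*v^2 + 2*v - 3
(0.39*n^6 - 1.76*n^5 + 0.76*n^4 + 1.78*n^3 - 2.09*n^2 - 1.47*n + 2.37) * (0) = 0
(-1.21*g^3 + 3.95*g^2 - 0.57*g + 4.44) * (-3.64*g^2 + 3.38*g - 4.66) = 4.4044*g^5 - 18.4678*g^4 + 21.0644*g^3 - 36.4952*g^2 + 17.6634*g - 20.6904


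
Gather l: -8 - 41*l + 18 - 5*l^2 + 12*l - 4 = -5*l^2 - 29*l + 6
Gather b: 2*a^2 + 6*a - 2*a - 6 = 2*a^2 + 4*a - 6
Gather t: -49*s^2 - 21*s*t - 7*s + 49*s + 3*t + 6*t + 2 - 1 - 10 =-49*s^2 + 42*s + t*(9 - 21*s) - 9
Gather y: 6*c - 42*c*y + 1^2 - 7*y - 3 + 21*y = 6*c + y*(14 - 42*c) - 2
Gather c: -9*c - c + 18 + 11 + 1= 30 - 10*c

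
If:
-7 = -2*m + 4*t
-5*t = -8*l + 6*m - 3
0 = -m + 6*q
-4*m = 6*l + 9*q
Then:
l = -517/760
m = 141/190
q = 47/380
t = -131/95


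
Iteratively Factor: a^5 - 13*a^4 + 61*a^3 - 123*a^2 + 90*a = (a - 3)*(a^4 - 10*a^3 + 31*a^2 - 30*a) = (a - 5)*(a - 3)*(a^3 - 5*a^2 + 6*a) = (a - 5)*(a - 3)*(a - 2)*(a^2 - 3*a) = (a - 5)*(a - 3)^2*(a - 2)*(a)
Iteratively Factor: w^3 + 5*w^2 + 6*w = (w)*(w^2 + 5*w + 6) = w*(w + 3)*(w + 2)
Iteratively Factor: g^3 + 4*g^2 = (g + 4)*(g^2) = g*(g + 4)*(g)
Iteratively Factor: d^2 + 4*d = (d + 4)*(d)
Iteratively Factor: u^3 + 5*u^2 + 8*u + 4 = (u + 1)*(u^2 + 4*u + 4) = (u + 1)*(u + 2)*(u + 2)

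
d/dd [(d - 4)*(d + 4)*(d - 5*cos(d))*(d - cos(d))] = 6*d^3*sin(d) + 4*d^3 - 5*d^2*sin(2*d) - 18*d^2*cos(d) - 96*d*sin(d) + 10*d*cos(d)^2 - 32*d + 80*sin(2*d) + 96*cos(d)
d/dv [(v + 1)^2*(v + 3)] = (v + 1)*(3*v + 7)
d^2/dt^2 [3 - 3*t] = 0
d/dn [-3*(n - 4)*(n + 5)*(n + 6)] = -9*n^2 - 42*n + 42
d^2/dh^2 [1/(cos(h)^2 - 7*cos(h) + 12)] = (-4*sin(h)^4 + 3*sin(h)^2 - 441*cos(h)/4 + 21*cos(3*h)/4 + 75)/((cos(h) - 4)^3*(cos(h) - 3)^3)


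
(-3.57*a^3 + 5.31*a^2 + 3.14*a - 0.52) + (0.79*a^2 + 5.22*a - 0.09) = -3.57*a^3 + 6.1*a^2 + 8.36*a - 0.61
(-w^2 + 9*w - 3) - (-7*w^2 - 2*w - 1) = 6*w^2 + 11*w - 2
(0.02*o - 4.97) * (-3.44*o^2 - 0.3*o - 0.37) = -0.0688*o^3 + 17.0908*o^2 + 1.4836*o + 1.8389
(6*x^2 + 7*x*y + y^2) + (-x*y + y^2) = 6*x^2 + 6*x*y + 2*y^2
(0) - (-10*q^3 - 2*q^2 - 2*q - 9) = 10*q^3 + 2*q^2 + 2*q + 9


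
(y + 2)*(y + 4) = y^2 + 6*y + 8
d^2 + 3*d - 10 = (d - 2)*(d + 5)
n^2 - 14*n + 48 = (n - 8)*(n - 6)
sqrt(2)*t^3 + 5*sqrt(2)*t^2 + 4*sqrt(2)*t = t*(t + 4)*(sqrt(2)*t + sqrt(2))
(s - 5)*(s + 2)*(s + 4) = s^3 + s^2 - 22*s - 40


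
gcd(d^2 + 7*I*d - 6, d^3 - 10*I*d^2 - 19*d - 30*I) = d + I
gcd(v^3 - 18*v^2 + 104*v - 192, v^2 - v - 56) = v - 8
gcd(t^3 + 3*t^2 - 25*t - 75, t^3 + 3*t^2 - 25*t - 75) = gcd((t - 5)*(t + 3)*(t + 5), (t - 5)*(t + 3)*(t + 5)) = t^3 + 3*t^2 - 25*t - 75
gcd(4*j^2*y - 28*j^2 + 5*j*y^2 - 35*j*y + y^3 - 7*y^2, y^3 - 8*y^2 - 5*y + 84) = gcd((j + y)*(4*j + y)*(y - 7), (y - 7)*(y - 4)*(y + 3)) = y - 7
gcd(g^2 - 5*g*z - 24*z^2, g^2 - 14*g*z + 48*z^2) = -g + 8*z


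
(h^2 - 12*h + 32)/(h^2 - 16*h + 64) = (h - 4)/(h - 8)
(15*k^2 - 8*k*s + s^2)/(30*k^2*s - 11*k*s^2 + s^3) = (-3*k + s)/(s*(-6*k + s))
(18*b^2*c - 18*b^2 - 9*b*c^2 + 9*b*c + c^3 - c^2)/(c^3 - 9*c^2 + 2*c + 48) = (18*b^2*c - 18*b^2 - 9*b*c^2 + 9*b*c + c^3 - c^2)/(c^3 - 9*c^2 + 2*c + 48)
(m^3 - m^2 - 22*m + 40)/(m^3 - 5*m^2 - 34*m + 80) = (m - 4)/(m - 8)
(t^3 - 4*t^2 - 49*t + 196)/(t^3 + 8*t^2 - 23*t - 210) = (t^2 - 11*t + 28)/(t^2 + t - 30)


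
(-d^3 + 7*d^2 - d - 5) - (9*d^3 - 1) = -10*d^3 + 7*d^2 - d - 4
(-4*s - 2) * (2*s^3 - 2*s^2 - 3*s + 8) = -8*s^4 + 4*s^3 + 16*s^2 - 26*s - 16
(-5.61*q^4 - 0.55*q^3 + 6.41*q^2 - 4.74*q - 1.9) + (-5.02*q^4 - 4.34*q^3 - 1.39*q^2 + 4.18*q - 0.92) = -10.63*q^4 - 4.89*q^3 + 5.02*q^2 - 0.56*q - 2.82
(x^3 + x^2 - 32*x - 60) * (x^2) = x^5 + x^4 - 32*x^3 - 60*x^2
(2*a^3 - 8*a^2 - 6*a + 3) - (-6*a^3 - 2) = 8*a^3 - 8*a^2 - 6*a + 5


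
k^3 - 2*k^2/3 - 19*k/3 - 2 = (k - 3)*(k + 1/3)*(k + 2)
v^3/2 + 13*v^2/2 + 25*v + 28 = (v/2 + 1)*(v + 4)*(v + 7)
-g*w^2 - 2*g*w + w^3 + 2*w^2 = w*(-g + w)*(w + 2)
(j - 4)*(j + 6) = j^2 + 2*j - 24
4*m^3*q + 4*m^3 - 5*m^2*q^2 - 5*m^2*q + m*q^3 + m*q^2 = (-4*m + q)*(-m + q)*(m*q + m)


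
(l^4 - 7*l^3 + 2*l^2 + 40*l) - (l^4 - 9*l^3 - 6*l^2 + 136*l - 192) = 2*l^3 + 8*l^2 - 96*l + 192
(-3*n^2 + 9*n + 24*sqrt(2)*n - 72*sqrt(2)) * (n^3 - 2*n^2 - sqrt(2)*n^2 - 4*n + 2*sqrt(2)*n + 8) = -3*n^5 + 15*n^4 + 27*sqrt(2)*n^4 - 135*sqrt(2)*n^3 - 54*n^3 + 66*sqrt(2)*n^2 + 180*n^2 - 216*n + 480*sqrt(2)*n - 576*sqrt(2)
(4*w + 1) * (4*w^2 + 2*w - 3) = 16*w^3 + 12*w^2 - 10*w - 3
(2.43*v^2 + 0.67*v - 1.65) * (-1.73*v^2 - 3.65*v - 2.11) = -4.2039*v^4 - 10.0286*v^3 - 4.7183*v^2 + 4.6088*v + 3.4815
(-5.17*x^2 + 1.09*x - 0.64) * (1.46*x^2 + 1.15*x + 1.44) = -7.5482*x^4 - 4.3541*x^3 - 7.1257*x^2 + 0.8336*x - 0.9216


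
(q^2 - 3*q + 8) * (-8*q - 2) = -8*q^3 + 22*q^2 - 58*q - 16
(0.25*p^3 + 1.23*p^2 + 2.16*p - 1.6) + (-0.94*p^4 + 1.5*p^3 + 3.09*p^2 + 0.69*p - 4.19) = -0.94*p^4 + 1.75*p^3 + 4.32*p^2 + 2.85*p - 5.79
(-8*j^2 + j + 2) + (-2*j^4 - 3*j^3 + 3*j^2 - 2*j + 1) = -2*j^4 - 3*j^3 - 5*j^2 - j + 3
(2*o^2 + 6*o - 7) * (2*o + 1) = 4*o^3 + 14*o^2 - 8*o - 7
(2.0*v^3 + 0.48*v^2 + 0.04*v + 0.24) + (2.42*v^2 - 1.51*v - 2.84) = 2.0*v^3 + 2.9*v^2 - 1.47*v - 2.6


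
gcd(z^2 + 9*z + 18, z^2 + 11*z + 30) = z + 6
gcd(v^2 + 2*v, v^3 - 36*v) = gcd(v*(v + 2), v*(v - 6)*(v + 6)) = v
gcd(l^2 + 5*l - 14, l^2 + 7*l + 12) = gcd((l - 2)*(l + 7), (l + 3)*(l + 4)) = 1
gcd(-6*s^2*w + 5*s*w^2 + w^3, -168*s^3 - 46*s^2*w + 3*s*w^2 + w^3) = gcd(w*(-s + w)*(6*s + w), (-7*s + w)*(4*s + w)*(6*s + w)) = 6*s + w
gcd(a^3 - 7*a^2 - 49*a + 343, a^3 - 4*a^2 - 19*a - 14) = a - 7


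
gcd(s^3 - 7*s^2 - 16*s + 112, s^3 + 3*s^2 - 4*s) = s + 4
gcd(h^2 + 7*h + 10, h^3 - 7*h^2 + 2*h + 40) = h + 2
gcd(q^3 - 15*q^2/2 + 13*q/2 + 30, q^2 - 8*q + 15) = q - 5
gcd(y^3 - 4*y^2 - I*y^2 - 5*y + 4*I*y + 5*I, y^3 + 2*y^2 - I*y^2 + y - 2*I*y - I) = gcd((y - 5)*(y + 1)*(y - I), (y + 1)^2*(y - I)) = y^2 + y*(1 - I) - I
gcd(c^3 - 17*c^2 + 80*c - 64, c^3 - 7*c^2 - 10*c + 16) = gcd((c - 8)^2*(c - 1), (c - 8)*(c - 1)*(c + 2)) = c^2 - 9*c + 8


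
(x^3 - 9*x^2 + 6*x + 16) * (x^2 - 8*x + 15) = x^5 - 17*x^4 + 93*x^3 - 167*x^2 - 38*x + 240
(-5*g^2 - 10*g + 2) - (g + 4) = -5*g^2 - 11*g - 2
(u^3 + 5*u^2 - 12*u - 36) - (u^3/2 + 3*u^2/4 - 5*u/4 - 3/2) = u^3/2 + 17*u^2/4 - 43*u/4 - 69/2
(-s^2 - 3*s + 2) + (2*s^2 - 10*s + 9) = s^2 - 13*s + 11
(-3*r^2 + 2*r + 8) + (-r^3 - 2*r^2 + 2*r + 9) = -r^3 - 5*r^2 + 4*r + 17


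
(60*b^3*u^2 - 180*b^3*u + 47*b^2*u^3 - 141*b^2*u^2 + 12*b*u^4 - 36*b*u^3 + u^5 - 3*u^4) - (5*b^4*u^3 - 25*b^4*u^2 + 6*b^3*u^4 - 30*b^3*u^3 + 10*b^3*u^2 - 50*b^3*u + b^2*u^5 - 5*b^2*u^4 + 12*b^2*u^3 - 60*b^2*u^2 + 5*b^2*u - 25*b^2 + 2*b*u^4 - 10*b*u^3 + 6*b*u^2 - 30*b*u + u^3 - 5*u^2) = -5*b^4*u^3 + 25*b^4*u^2 - 6*b^3*u^4 + 30*b^3*u^3 + 50*b^3*u^2 - 130*b^3*u - b^2*u^5 + 5*b^2*u^4 + 35*b^2*u^3 - 81*b^2*u^2 - 5*b^2*u + 25*b^2 + 10*b*u^4 - 26*b*u^3 - 6*b*u^2 + 30*b*u + u^5 - 3*u^4 - u^3 + 5*u^2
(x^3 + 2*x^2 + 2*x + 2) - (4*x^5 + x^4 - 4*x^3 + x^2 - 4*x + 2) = -4*x^5 - x^4 + 5*x^3 + x^2 + 6*x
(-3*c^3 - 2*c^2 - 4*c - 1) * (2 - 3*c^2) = 9*c^5 + 6*c^4 + 6*c^3 - c^2 - 8*c - 2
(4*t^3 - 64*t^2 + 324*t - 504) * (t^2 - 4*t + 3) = 4*t^5 - 80*t^4 + 592*t^3 - 1992*t^2 + 2988*t - 1512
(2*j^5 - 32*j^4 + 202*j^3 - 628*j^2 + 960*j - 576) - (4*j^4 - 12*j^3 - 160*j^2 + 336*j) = 2*j^5 - 36*j^4 + 214*j^3 - 468*j^2 + 624*j - 576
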